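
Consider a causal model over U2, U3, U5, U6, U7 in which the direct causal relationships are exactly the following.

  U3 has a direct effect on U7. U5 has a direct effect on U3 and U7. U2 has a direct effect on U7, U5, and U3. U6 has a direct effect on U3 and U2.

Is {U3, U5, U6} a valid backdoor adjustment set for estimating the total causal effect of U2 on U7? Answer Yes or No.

Backdoor paths from U2 to U7 (paths whose first edge points into U2):
  P1: U2 <- U6 -> U3 <- U5 -> U7
  P2: U2 <- U6 -> U3 -> U7
Condition 1 (no descendant of U2 in the set): FAILS — U3 and U5 are descendants of U2.
Condition 2 (every backdoor path blocked by {U3, U5, U6}):
  P1: blocked at fork node U6 ∈ conditioning set.
  P2: blocked at fork node U6 ∈ conditioning set.
{U3, U5, U6} does not satisfy the backdoor criterion.

No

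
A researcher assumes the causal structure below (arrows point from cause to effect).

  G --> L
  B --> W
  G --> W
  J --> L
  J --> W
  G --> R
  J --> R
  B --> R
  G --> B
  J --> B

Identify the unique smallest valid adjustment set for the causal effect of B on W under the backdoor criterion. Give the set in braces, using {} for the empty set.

{G, J}

Variables eligible for adjustment (non-descendants of B, excluding B and W): {G, J, L}.
Backdoor paths from B to W:
  P1: B <- G -> L <- J -> W
  P2: B <- G -> W
  P3: B <- G -> R <- J -> W
  P4: B <- J -> L <- G -> W
  P5: B <- J -> W
  P6: B <- J -> R <- G -> W
The empty set is not sufficient: P2 (B <- G -> W) has no collider blocking it and no conditioned non-collider, so it is open.
Try {G, J}:
  P1: blocked at fork node G ∈ conditioning set.
  P2: blocked at fork node G ∈ conditioning set.
  P3: blocked at fork node G ∈ conditioning set.
  P4: blocked at fork node J ∈ conditioning set.
  P5: blocked at fork node J ∈ conditioning set.
  P6: blocked at fork node J ∈ conditioning set.
{G, J} contains no descendant of B and blocks every backdoor path.
Every element of {G, J} is needed (dropping G leaves P2 open; dropping J leaves P5 open), so no proper subset is valid.
Among all size-2 subsets of the eligible variables, only {G, J} blocks every backdoor path, so it is the unique smallest valid adjustment set.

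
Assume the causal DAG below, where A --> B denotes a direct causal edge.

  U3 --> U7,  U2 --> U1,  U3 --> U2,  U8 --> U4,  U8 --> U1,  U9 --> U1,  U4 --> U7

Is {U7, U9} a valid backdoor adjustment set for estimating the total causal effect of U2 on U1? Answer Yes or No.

No

Backdoor paths from U2 to U1 (paths whose first edge points into U2):
  P1: U2 <- U3 -> U7 <- U4 <- U8 -> U1
Condition 1 (no descendant of U2 in the set): holds — descendants of U2 are {U1}; none are in {U7, U9}.
Condition 2 (every backdoor path blocked by {U7, U9}):
  P1: open — collider(s) U7 are conditioned on (or have a conditioned descendant) and no non-collider on the path is in the set.
{U7, U9} does not satisfy the backdoor criterion.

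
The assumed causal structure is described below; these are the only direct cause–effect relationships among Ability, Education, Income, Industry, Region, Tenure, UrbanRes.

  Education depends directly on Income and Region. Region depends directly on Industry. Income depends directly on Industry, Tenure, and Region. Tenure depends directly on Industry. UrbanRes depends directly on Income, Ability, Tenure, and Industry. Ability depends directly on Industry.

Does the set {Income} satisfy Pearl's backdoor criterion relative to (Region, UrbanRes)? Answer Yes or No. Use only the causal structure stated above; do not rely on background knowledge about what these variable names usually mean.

Backdoor paths from Region to UrbanRes (paths whose first edge points into Region):
  P1: Region <- Industry -> Tenure -> Income -> UrbanRes
  P2: Region <- Industry -> Tenure -> UrbanRes
  P3: Region <- Industry -> Income <- Tenure -> UrbanRes
  P4: Region <- Industry -> Income -> UrbanRes
  P5: Region <- Industry -> Ability -> UrbanRes
  P6: Region <- Industry -> UrbanRes
Condition 1 (no descendant of Region in the set): FAILS — Income is a descendant of Region.
Condition 2 (every backdoor path blocked by {Income}):
  P1: blocked at chain node Income ∈ conditioning set.
  P2: open — no interior node is in the conditioning set.
  P3: open — collider(s) Income are conditioned on (or have a conditioned descendant) and no non-collider on the path is in the set.
  P4: blocked at chain node Income ∈ conditioning set.
  P5: open — no interior node is in the conditioning set.
  P6: open — no interior node is in the conditioning set.
{Income} does not satisfy the backdoor criterion.

No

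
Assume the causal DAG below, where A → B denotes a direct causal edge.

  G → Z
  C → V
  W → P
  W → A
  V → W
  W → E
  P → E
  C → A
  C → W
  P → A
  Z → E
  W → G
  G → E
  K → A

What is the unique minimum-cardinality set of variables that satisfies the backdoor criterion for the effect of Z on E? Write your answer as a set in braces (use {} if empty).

{G}

Variables eligible for adjustment (non-descendants of Z, excluding Z and E): {A, C, G, K, P, V, W}.
Backdoor paths from Z to E:
  P1: Z <- G <- W <- C -> A <- P -> E
  P2: Z <- G <- W <- V <- C -> A <- P -> E
  P3: Z <- G <- W -> P -> E
  P4: Z <- G <- W -> A <- P -> E
  P5: Z <- G <- W -> E
  P6: Z <- G -> E
The empty set is not sufficient: P3 (Z <- G <- W -> P -> E) has no collider blocking it and no conditioned non-collider, so it is open.
Try {G}:
  P1: blocked at chain node G ∈ conditioning set.
  P2: blocked at chain node G ∈ conditioning set.
  P3: blocked at chain node G ∈ conditioning set.
  P4: blocked at chain node G ∈ conditioning set.
  P5: blocked at chain node G ∈ conditioning set.
  P6: blocked at fork node G ∈ conditioning set.
{G} contains no descendant of Z and blocks every backdoor path.
No other singleton works — e.g. {C} leaves P3 open — so {G} is the unique smallest valid adjustment set.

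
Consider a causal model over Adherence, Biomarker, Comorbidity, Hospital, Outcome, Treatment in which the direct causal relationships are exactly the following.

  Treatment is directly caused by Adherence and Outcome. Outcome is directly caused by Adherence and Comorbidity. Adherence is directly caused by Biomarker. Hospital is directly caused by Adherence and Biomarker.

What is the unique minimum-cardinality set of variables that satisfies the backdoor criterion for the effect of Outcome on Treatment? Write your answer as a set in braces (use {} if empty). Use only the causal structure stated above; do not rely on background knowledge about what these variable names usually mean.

Variables eligible for adjustment (non-descendants of Outcome, excluding Outcome and Treatment): {Adherence, Biomarker, Comorbidity, Hospital}.
Backdoor paths from Outcome to Treatment:
  P1: Outcome <- Adherence -> Treatment
The empty set is not sufficient: P1 (Outcome <- Adherence -> Treatment) has no collider blocking it and no conditioned non-collider, so it is open.
Try {Adherence}:
  P1: blocked at fork node Adherence ∈ conditioning set.
{Adherence} contains no descendant of Outcome and blocks every backdoor path.
No other singleton works — e.g. {Biomarker} leaves P1 open — so {Adherence} is the unique smallest valid adjustment set.

{Adherence}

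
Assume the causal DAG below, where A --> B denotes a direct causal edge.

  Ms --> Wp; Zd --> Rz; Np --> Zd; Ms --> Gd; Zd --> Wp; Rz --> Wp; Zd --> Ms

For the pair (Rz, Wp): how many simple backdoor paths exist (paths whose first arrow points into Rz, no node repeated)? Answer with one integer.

2

A backdoor path from Rz to Wp is any simple undirected path whose first edge points into Rz (i.e. leaves Rz via a parent).
Parents of Rz: {Zd}.
Enumerating:
  P1: Rz <- Zd -> Ms -> Wp
  P2: Rz <- Zd -> Wp
That exhausts the simple backdoor paths. Count: 2.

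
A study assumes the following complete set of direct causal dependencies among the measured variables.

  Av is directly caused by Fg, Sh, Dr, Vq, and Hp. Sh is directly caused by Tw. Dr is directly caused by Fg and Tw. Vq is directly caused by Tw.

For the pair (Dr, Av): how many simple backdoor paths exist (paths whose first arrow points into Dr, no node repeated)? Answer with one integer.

A backdoor path from Dr to Av is any simple undirected path whose first edge points into Dr (i.e. leaves Dr via a parent).
Parents of Dr: {Fg, Tw}.
Enumerating:
  P1: Dr <- Tw -> Vq -> Av
  P2: Dr <- Tw -> Sh -> Av
  P3: Dr <- Fg -> Av
That exhausts the simple backdoor paths. Count: 3.

3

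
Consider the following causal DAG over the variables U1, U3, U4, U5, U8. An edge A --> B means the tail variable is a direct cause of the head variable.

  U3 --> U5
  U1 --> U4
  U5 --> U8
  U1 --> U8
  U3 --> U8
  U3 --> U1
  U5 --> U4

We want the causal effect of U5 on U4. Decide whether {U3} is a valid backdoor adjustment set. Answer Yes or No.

Backdoor paths from U5 to U4 (paths whose first edge points into U5):
  P1: U5 <- U3 -> U1 -> U4
  P2: U5 <- U3 -> U8 <- U1 -> U4
Condition 1 (no descendant of U5 in the set): holds — descendants of U5 are {U4, U8}; none are in {U3}.
Condition 2 (every backdoor path blocked by {U3}):
  P1: blocked at fork node U3 ∈ conditioning set.
  P2: blocked at fork node U3 ∈ conditioning set.
{U3} satisfies the backdoor criterion.

Yes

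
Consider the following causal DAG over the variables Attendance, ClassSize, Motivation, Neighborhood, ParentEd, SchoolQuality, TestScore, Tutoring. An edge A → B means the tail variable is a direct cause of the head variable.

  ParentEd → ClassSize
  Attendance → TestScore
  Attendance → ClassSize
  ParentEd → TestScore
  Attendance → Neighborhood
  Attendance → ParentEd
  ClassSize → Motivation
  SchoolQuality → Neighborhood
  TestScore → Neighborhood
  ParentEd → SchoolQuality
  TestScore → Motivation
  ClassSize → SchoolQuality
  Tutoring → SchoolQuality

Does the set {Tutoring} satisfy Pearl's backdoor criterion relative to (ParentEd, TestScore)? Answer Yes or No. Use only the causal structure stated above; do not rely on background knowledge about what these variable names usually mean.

Backdoor paths from ParentEd to TestScore (paths whose first edge points into ParentEd):
  P1: ParentEd <- Attendance -> ClassSize -> SchoolQuality -> Neighborhood <- TestScore
  P2: ParentEd <- Attendance -> ClassSize -> Motivation <- TestScore
  P3: ParentEd <- Attendance -> TestScore
  P4: ParentEd <- Attendance -> Neighborhood <- TestScore
  P5: ParentEd <- Attendance -> Neighborhood <- SchoolQuality <- ClassSize -> Motivation <- TestScore
Condition 1 (no descendant of ParentEd in the set): holds — descendants of ParentEd are {ClassSize, Motivation, Neighborhood, SchoolQuality, TestScore}; none are in {Tutoring}.
Condition 2 (every backdoor path blocked by {Tutoring}):
  P1: blocked at collider Neighborhood (neither it nor any descendant is in the conditioning set).
  P2: blocked at collider Motivation (neither it nor any descendant is in the conditioning set).
  P3: open — no interior node is in the conditioning set.
  P4: blocked at collider Neighborhood (neither it nor any descendant is in the conditioning set).
  P5: blocked at collider Neighborhood (neither it nor any descendant is in the conditioning set).
{Tutoring} does not satisfy the backdoor criterion.

No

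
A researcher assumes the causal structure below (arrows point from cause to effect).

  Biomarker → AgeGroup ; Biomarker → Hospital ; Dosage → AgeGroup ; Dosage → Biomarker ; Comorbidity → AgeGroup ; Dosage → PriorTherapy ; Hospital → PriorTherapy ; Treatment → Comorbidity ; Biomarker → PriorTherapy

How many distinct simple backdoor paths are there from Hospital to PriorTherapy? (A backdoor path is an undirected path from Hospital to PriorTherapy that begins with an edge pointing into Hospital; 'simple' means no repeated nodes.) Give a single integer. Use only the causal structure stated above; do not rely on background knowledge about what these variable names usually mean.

A backdoor path from Hospital to PriorTherapy is any simple undirected path whose first edge points into Hospital (i.e. leaves Hospital via a parent).
Parents of Hospital: {Biomarker}.
Enumerating:
  P1: Hospital <- Biomarker <- Dosage -> PriorTherapy
  P2: Hospital <- Biomarker -> AgeGroup <- Dosage -> PriorTherapy
  P3: Hospital <- Biomarker -> PriorTherapy
That exhausts the simple backdoor paths. Count: 3.

3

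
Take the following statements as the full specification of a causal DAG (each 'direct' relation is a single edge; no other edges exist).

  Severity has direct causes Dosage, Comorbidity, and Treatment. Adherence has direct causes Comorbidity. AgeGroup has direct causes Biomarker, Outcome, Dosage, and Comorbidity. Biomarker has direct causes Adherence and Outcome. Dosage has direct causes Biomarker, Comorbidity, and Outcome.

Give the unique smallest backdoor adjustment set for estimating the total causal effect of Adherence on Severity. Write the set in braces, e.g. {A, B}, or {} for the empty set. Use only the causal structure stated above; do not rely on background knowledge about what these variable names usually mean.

{Comorbidity}

Variables eligible for adjustment (non-descendants of Adherence, excluding Adherence and Severity): {Comorbidity, Outcome, Treatment}.
Backdoor paths from Adherence to Severity:
  P1: Adherence <- Comorbidity -> Dosage -> Severity
  P2: Adherence <- Comorbidity -> AgeGroup <- Outcome -> Biomarker -> Dosage -> Severity
  P3: Adherence <- Comorbidity -> AgeGroup <- Outcome -> Dosage -> Severity
  P4: Adherence <- Comorbidity -> AgeGroup <- Biomarker <- Outcome -> Dosage -> Severity
  P5: Adherence <- Comorbidity -> AgeGroup <- Biomarker -> Dosage -> Severity
  P6: Adherence <- Comorbidity -> AgeGroup <- Dosage -> Severity
  P7: Adherence <- Comorbidity -> Severity
The empty set is not sufficient: P1 (Adherence <- Comorbidity -> Dosage -> Severity) has no collider blocking it and no conditioned non-collider, so it is open.
Try {Comorbidity}:
  P1: blocked at fork node Comorbidity ∈ conditioning set.
  P2: blocked at fork node Comorbidity ∈ conditioning set.
  P3: blocked at fork node Comorbidity ∈ conditioning set.
  P4: blocked at fork node Comorbidity ∈ conditioning set.
  P5: blocked at fork node Comorbidity ∈ conditioning set.
  P6: blocked at fork node Comorbidity ∈ conditioning set.
  P7: blocked at fork node Comorbidity ∈ conditioning set.
{Comorbidity} contains no descendant of Adherence and blocks every backdoor path.
No other singleton works — e.g. {Outcome} leaves P1 open — so {Comorbidity} is the unique smallest valid adjustment set.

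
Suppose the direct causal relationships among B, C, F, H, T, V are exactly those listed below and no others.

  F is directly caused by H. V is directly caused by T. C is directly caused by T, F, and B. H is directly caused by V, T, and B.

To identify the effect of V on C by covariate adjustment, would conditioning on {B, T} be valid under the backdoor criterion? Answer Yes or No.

Backdoor paths from V to C (paths whose first edge points into V):
  P1: V <- T -> H <- B -> C
  P2: V <- T -> H -> F -> C
  P3: V <- T -> C
Condition 1 (no descendant of V in the set): holds — descendants of V are {C, F, H}; none are in {B, T}.
Condition 2 (every backdoor path blocked by {B, T}):
  P1: blocked at fork node T ∈ conditioning set.
  P2: blocked at fork node T ∈ conditioning set.
  P3: blocked at fork node T ∈ conditioning set.
{B, T} satisfies the backdoor criterion.

Yes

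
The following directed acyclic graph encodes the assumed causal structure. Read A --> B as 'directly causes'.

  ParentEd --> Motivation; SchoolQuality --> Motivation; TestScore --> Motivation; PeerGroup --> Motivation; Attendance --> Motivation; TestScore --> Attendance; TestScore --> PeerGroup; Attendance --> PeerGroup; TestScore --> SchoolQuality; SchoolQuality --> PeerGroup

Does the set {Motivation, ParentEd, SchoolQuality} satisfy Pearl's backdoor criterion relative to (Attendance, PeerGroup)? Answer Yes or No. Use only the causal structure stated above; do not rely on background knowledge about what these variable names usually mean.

No

Backdoor paths from Attendance to PeerGroup (paths whose first edge points into Attendance):
  P1: Attendance <- TestScore -> SchoolQuality -> PeerGroup
  P2: Attendance <- TestScore -> SchoolQuality -> Motivation <- PeerGroup
  P3: Attendance <- TestScore -> PeerGroup
  P4: Attendance <- TestScore -> Motivation <- SchoolQuality -> PeerGroup
  P5: Attendance <- TestScore -> Motivation <- PeerGroup
Condition 1 (no descendant of Attendance in the set): FAILS — Motivation is a descendant of Attendance.
Condition 2 (every backdoor path blocked by {Motivation, ParentEd, SchoolQuality}):
  P1: blocked at chain node SchoolQuality ∈ conditioning set.
  P2: blocked at chain node SchoolQuality ∈ conditioning set.
  P3: open — no interior node is in the conditioning set.
  P4: blocked at fork node SchoolQuality ∈ conditioning set.
  P5: open — collider(s) Motivation are conditioned on (or have a conditioned descendant) and no non-collider on the path is in the set.
{Motivation, ParentEd, SchoolQuality} does not satisfy the backdoor criterion.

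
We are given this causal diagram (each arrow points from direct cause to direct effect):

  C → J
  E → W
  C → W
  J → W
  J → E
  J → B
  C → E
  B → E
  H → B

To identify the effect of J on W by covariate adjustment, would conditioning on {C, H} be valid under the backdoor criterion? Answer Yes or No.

Yes

Backdoor paths from J to W (paths whose first edge points into J):
  P1: J <- C -> E -> W
  P2: J <- C -> W
Condition 1 (no descendant of J in the set): holds — descendants of J are {B, E, W}; none are in {C, H}.
Condition 2 (every backdoor path blocked by {C, H}):
  P1: blocked at fork node C ∈ conditioning set.
  P2: blocked at fork node C ∈ conditioning set.
{C, H} satisfies the backdoor criterion.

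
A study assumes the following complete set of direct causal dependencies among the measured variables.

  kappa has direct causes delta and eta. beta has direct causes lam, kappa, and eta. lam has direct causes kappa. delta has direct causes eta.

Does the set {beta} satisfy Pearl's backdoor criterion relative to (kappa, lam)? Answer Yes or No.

No

Backdoor paths from kappa to lam (paths whose first edge points into kappa):
  P1: kappa <- eta -> beta <- lam
  P2: kappa <- delta <- eta -> beta <- lam
Condition 1 (no descendant of kappa in the set): FAILS — beta is a descendant of kappa.
Condition 2 (every backdoor path blocked by {beta}):
  P1: open — collider(s) beta are conditioned on (or have a conditioned descendant) and no non-collider on the path is in the set.
  P2: open — collider(s) beta are conditioned on (or have a conditioned descendant) and no non-collider on the path is in the set.
{beta} does not satisfy the backdoor criterion.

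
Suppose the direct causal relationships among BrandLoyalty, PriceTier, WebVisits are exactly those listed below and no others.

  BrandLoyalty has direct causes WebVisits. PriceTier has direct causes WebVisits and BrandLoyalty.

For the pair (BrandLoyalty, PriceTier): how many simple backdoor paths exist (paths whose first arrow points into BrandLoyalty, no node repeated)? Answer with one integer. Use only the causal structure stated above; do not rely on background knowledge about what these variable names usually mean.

A backdoor path from BrandLoyalty to PriceTier is any simple undirected path whose first edge points into BrandLoyalty (i.e. leaves BrandLoyalty via a parent).
Parents of BrandLoyalty: {WebVisits}.
Enumerating:
  P1: BrandLoyalty <- WebVisits -> PriceTier
That exhausts the simple backdoor paths. Count: 1.

1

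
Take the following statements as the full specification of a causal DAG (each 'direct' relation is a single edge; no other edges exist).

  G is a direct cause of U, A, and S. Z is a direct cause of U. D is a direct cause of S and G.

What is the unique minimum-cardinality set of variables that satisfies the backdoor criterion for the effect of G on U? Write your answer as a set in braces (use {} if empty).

Variables eligible for adjustment (non-descendants of G, excluding G and U): {D, Z}.
Backdoor paths from G to U:
  (none)
With no backdoor paths the empty set already satisfies the criterion, and it is trivially minimal.

{}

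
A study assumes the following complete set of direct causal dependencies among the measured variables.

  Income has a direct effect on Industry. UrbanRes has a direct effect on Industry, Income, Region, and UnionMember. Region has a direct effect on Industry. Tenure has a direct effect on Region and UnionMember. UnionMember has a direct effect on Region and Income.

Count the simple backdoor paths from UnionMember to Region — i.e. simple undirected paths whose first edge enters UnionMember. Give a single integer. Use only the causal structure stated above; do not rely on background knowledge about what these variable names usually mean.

4

A backdoor path from UnionMember to Region is any simple undirected path whose first edge points into UnionMember (i.e. leaves UnionMember via a parent).
Parents of UnionMember: {Tenure, UrbanRes}.
Enumerating:
  P1: UnionMember <- UrbanRes -> Region
  P2: UnionMember <- UrbanRes -> Income -> Industry <- Region
  P3: UnionMember <- UrbanRes -> Industry <- Region
  P4: UnionMember <- Tenure -> Region
That exhausts the simple backdoor paths. Count: 4.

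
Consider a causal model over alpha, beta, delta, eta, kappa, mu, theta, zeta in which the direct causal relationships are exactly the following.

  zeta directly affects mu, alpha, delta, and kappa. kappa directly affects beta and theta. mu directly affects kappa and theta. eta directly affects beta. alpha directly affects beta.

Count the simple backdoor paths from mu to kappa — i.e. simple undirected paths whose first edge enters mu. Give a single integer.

A backdoor path from mu to kappa is any simple undirected path whose first edge points into mu (i.e. leaves mu via a parent).
Parents of mu: {zeta}.
Enumerating:
  P1: mu <- zeta -> kappa
  P2: mu <- zeta -> alpha -> beta <- kappa
That exhausts the simple backdoor paths. Count: 2.

2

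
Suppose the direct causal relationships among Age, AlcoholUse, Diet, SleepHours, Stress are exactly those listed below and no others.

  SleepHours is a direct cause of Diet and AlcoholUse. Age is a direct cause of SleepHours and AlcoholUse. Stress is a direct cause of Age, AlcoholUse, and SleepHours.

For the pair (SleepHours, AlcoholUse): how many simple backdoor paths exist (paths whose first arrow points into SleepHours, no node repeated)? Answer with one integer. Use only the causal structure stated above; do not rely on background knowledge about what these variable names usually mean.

4

A backdoor path from SleepHours to AlcoholUse is any simple undirected path whose first edge points into SleepHours (i.e. leaves SleepHours via a parent).
Parents of SleepHours: {Age, Stress}.
Enumerating:
  P1: SleepHours <- Stress -> Age -> AlcoholUse
  P2: SleepHours <- Stress -> AlcoholUse
  P3: SleepHours <- Age <- Stress -> AlcoholUse
  P4: SleepHours <- Age -> AlcoholUse
That exhausts the simple backdoor paths. Count: 4.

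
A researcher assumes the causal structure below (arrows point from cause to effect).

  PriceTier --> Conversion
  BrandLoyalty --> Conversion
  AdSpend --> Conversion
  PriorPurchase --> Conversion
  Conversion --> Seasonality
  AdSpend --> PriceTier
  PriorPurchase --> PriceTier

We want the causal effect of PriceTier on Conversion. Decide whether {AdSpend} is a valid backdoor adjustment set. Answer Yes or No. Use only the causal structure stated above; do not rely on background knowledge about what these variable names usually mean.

Backdoor paths from PriceTier to Conversion (paths whose first edge points into PriceTier):
  P1: PriceTier <- PriorPurchase -> Conversion
  P2: PriceTier <- AdSpend -> Conversion
Condition 1 (no descendant of PriceTier in the set): holds — descendants of PriceTier are {Conversion, Seasonality}; none are in {AdSpend}.
Condition 2 (every backdoor path blocked by {AdSpend}):
  P1: open — no interior node is in the conditioning set.
  P2: blocked at fork node AdSpend ∈ conditioning set.
{AdSpend} does not satisfy the backdoor criterion.

No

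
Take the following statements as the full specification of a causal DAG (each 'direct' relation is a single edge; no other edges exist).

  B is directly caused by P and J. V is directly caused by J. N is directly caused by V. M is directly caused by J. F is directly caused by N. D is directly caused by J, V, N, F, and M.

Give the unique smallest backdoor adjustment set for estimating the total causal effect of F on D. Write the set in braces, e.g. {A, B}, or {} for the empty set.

{N}

Variables eligible for adjustment (non-descendants of F, excluding F and D): {B, J, M, N, P, V}.
Backdoor paths from F to D:
  P1: F <- N <- V <- J -> M -> D
  P2: F <- N <- V <- J -> D
  P3: F <- N <- V -> D
  P4: F <- N -> D
The empty set is not sufficient: P1 (F <- N <- V <- J -> M -> D) has no collider blocking it and no conditioned non-collider, so it is open.
Try {N}:
  P1: blocked at chain node N ∈ conditioning set.
  P2: blocked at chain node N ∈ conditioning set.
  P3: blocked at chain node N ∈ conditioning set.
  P4: blocked at fork node N ∈ conditioning set.
{N} contains no descendant of F and blocks every backdoor path.
No other singleton works — e.g. {J} leaves P3 open — so {N} is the unique smallest valid adjustment set.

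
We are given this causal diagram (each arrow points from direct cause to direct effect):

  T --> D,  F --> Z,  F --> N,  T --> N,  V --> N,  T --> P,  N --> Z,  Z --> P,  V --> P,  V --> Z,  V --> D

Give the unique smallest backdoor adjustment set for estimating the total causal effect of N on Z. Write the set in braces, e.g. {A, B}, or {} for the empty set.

Variables eligible for adjustment (non-descendants of N, excluding N and Z): {D, F, T, V}.
Backdoor paths from N to Z:
  P1: N <- V -> Z
  P2: N <- V -> P <- Z
  P3: N <- V -> D <- T -> P <- Z
  P4: N <- F -> Z
  P5: N <- T -> P <- V -> Z
  P6: N <- T -> P <- Z
  P7: N <- T -> D <- V -> Z
  P8: N <- T -> D <- V -> P <- Z
The empty set is not sufficient: P1 (N <- V -> Z) has no collider blocking it and no conditioned non-collider, so it is open.
Try {F, V}:
  P1: blocked at fork node V ∈ conditioning set.
  P2: blocked at fork node V ∈ conditioning set.
  P3: blocked at fork node V ∈ conditioning set.
  P4: blocked at fork node F ∈ conditioning set.
  P5: blocked at collider P (neither it nor any descendant is in the conditioning set).
  P6: blocked at collider P (neither it nor any descendant is in the conditioning set).
  P7: blocked at collider D (neither it nor any descendant is in the conditioning set).
  P8: blocked at collider D (neither it nor any descendant is in the conditioning set).
{F, V} contains no descendant of N and blocks every backdoor path.
Every element of {F, V} is needed (dropping F leaves P4 open; dropping V leaves P1 open), so no proper subset is valid.
Among all size-2 subsets of the eligible variables, only {F, V} blocks every backdoor path, so it is the unique smallest valid adjustment set.

{F, V}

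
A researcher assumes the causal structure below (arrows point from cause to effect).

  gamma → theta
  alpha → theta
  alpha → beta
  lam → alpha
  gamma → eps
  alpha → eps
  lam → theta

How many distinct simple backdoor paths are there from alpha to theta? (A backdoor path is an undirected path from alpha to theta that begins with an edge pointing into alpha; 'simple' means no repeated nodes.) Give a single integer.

A backdoor path from alpha to theta is any simple undirected path whose first edge points into alpha (i.e. leaves alpha via a parent).
Parents of alpha: {lam}.
Enumerating:
  P1: alpha <- lam -> theta
That exhausts the simple backdoor paths. Count: 1.

1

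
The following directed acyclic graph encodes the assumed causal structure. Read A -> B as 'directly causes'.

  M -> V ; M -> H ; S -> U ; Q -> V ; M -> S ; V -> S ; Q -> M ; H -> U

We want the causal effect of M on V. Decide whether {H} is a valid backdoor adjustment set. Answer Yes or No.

No

Backdoor paths from M to V (paths whose first edge points into M):
  P1: M <- Q -> V
Condition 1 (no descendant of M in the set): FAILS — H is a descendant of M.
Condition 2 (every backdoor path blocked by {H}):
  P1: open — no interior node is in the conditioning set.
{H} does not satisfy the backdoor criterion.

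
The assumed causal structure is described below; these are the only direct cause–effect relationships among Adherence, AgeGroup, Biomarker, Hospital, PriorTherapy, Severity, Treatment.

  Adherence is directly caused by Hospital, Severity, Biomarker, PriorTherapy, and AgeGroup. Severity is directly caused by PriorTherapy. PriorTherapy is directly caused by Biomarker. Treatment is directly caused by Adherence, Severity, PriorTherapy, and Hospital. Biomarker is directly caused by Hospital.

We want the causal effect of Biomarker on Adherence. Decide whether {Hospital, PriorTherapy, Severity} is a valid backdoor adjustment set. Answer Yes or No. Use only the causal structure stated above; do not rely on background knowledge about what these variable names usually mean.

Backdoor paths from Biomarker to Adherence (paths whose first edge points into Biomarker):
  P1: Biomarker <- Hospital -> Adherence
  P2: Biomarker <- Hospital -> Treatment <- PriorTherapy -> Severity -> Adherence
  P3: Biomarker <- Hospital -> Treatment <- PriorTherapy -> Adherence
  P4: Biomarker <- Hospital -> Treatment <- Severity <- PriorTherapy -> Adherence
  P5: Biomarker <- Hospital -> Treatment <- Severity -> Adherence
  P6: Biomarker <- Hospital -> Treatment <- Adherence
Condition 1 (no descendant of Biomarker in the set): FAILS — PriorTherapy and Severity are descendants of Biomarker.
Condition 2 (every backdoor path blocked by {Hospital, PriorTherapy, Severity}):
  P1: blocked at fork node Hospital ∈ conditioning set.
  P2: blocked at fork node Hospital ∈ conditioning set.
  P3: blocked at fork node Hospital ∈ conditioning set.
  P4: blocked at fork node Hospital ∈ conditioning set.
  P5: blocked at fork node Hospital ∈ conditioning set.
  P6: blocked at fork node Hospital ∈ conditioning set.
{Hospital, PriorTherapy, Severity} does not satisfy the backdoor criterion.

No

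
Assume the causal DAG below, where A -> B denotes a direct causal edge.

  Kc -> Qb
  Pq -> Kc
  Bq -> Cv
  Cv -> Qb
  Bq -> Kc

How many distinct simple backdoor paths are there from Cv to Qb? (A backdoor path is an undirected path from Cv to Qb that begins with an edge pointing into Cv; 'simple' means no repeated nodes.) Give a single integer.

1

A backdoor path from Cv to Qb is any simple undirected path whose first edge points into Cv (i.e. leaves Cv via a parent).
Parents of Cv: {Bq}.
Enumerating:
  P1: Cv <- Bq -> Kc -> Qb
That exhausts the simple backdoor paths. Count: 1.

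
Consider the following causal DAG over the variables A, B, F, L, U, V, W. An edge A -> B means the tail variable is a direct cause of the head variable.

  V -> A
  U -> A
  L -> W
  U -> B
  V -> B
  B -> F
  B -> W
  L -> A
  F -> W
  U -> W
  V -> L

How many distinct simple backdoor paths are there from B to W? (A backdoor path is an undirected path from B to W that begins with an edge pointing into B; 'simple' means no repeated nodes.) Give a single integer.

A backdoor path from B to W is any simple undirected path whose first edge points into B (i.e. leaves B via a parent).
Parents of B: {U, V}.
Enumerating:
  P1: B <- U -> A <- V -> L -> W
  P2: B <- U -> A <- L -> W
  P3: B <- U -> W
  P4: B <- V -> L -> A <- U -> W
  P5: B <- V -> L -> W
  P6: B <- V -> A <- U -> W
  P7: B <- V -> A <- L -> W
That exhausts the simple backdoor paths. Count: 7.

7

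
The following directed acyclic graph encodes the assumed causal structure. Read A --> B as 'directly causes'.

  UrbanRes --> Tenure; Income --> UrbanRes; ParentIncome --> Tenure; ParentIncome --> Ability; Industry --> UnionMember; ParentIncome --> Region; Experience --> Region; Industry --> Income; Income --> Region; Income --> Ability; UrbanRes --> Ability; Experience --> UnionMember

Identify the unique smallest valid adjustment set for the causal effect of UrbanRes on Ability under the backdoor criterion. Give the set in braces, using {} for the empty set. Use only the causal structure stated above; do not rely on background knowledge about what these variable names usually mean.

Variables eligible for adjustment (non-descendants of UrbanRes, excluding UrbanRes and Ability): {Experience, Income, Industry, ParentIncome, Region, UnionMember}.
Backdoor paths from UrbanRes to Ability:
  P1: UrbanRes <- Income <- Industry -> UnionMember <- Experience -> Region <- ParentIncome -> Ability
  P2: UrbanRes <- Income -> Ability
  P3: UrbanRes <- Income -> Region <- ParentIncome -> Ability
The empty set is not sufficient: P2 (UrbanRes <- Income -> Ability) has no collider blocking it and no conditioned non-collider, so it is open.
Try {Income}:
  P1: blocked at chain node Income ∈ conditioning set.
  P2: blocked at fork node Income ∈ conditioning set.
  P3: blocked at fork node Income ∈ conditioning set.
{Income} contains no descendant of UrbanRes and blocks every backdoor path.
No other singleton works — e.g. {Industry} leaves P2 open — so {Income} is the unique smallest valid adjustment set.

{Income}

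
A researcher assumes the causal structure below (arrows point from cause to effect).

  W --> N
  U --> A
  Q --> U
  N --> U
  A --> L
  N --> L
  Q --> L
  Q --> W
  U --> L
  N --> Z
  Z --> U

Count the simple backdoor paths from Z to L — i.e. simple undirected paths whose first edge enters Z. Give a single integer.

7

A backdoor path from Z to L is any simple undirected path whose first edge points into Z (i.e. leaves Z via a parent).
Parents of Z: {N}.
Enumerating:
  P1: Z <- N <- W <- Q -> U -> A -> L
  P2: Z <- N <- W <- Q -> U -> L
  P3: Z <- N <- W <- Q -> L
  P4: Z <- N -> U <- Q -> L
  P5: Z <- N -> U -> A -> L
  P6: Z <- N -> U -> L
  P7: Z <- N -> L
That exhausts the simple backdoor paths. Count: 7.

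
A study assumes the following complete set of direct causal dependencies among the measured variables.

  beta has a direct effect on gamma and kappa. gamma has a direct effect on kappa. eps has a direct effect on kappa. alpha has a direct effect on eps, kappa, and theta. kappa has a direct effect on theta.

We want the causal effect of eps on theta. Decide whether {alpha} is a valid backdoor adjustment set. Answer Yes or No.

Backdoor paths from eps to theta (paths whose first edge points into eps):
  P1: eps <- alpha -> kappa -> theta
  P2: eps <- alpha -> theta
Condition 1 (no descendant of eps in the set): holds — descendants of eps are {kappa, theta}; none are in {alpha}.
Condition 2 (every backdoor path blocked by {alpha}):
  P1: blocked at fork node alpha ∈ conditioning set.
  P2: blocked at fork node alpha ∈ conditioning set.
{alpha} satisfies the backdoor criterion.

Yes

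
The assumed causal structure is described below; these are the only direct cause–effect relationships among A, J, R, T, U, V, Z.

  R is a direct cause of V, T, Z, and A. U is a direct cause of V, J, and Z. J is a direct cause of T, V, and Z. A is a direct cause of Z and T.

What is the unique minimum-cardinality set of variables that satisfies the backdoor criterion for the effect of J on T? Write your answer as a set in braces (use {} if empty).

Variables eligible for adjustment (non-descendants of J, excluding J and T): {A, R, U}.
Backdoor paths from J to T:
  P1: J <- U -> V <- R -> A -> T
  P2: J <- U -> V <- R -> T
  P3: J <- U -> V <- R -> Z <- A -> T
  P4: J <- U -> Z <- R -> A -> T
  P5: J <- U -> Z <- R -> T
  P6: J <- U -> Z <- A <- R -> T
  P7: J <- U -> Z <- A -> T
Each backdoor path contains an unconditioned collider, so every path is already blocked with the empty conditioning set:
  P1: blocked at collider V (neither it nor any descendant is in the conditioning set).
  P2: blocked at collider V (neither it nor any descendant is in the conditioning set).
  P3: blocked at collider V (neither it nor any descendant is in the conditioning set).
  P4: blocked at collider Z (neither it nor any descendant is in the conditioning set).
  P5: blocked at collider Z (neither it nor any descendant is in the conditioning set).
  P6: blocked at collider Z (neither it nor any descendant is in the conditioning set).
  P7: blocked at collider Z (neither it nor any descendant is in the conditioning set).
The empty set is therefore the unique smallest valid set.

{}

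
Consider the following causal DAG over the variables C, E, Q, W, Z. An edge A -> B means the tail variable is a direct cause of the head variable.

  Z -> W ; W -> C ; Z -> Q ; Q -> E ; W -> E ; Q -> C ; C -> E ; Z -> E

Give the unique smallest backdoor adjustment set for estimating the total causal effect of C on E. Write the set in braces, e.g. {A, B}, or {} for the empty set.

{Q, W}

Variables eligible for adjustment (non-descendants of C, excluding C and E): {Q, W, Z}.
Backdoor paths from C to E:
  P1: C <- Q <- Z -> W -> E
  P2: C <- Q <- Z -> E
  P3: C <- Q -> E
  P4: C <- W <- Z -> Q -> E
  P5: C <- W <- Z -> E
  P6: C <- W -> E
The empty set is not sufficient: P1 (C <- Q <- Z -> W -> E) has no collider blocking it and no conditioned non-collider, so it is open.
Try {Q, W}:
  P1: blocked at chain node Q ∈ conditioning set.
  P2: blocked at chain node Q ∈ conditioning set.
  P3: blocked at fork node Q ∈ conditioning set.
  P4: blocked at chain node W ∈ conditioning set.
  P5: blocked at chain node W ∈ conditioning set.
  P6: blocked at fork node W ∈ conditioning set.
{Q, W} contains no descendant of C and blocks every backdoor path.
Every element of {Q, W} is needed (dropping Q leaves P2 open; dropping W leaves P5 open), so no proper subset is valid.
Among all size-2 subsets of the eligible variables, only {Q, W} blocks every backdoor path, so it is the unique smallest valid adjustment set.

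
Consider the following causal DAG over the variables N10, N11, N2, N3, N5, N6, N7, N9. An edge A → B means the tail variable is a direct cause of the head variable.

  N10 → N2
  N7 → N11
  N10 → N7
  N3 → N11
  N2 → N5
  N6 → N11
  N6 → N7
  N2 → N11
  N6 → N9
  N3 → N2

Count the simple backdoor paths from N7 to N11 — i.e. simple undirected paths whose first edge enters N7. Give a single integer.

3

A backdoor path from N7 to N11 is any simple undirected path whose first edge points into N7 (i.e. leaves N7 via a parent).
Parents of N7: {N10, N6}.
Enumerating:
  P1: N7 <- N6 -> N11
  P2: N7 <- N10 -> N2 <- N3 -> N11
  P3: N7 <- N10 -> N2 -> N11
That exhausts the simple backdoor paths. Count: 3.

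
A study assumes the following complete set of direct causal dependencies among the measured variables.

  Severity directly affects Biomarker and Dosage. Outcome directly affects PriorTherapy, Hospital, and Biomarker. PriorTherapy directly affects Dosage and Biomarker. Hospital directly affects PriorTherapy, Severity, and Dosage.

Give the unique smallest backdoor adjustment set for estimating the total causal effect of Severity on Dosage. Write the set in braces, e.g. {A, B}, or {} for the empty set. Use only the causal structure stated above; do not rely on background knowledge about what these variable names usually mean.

Variables eligible for adjustment (non-descendants of Severity, excluding Severity and Dosage): {Hospital, Outcome, PriorTherapy}.
Backdoor paths from Severity to Dosage:
  P1: Severity <- Hospital <- Outcome -> PriorTherapy -> Dosage
  P2: Severity <- Hospital <- Outcome -> Biomarker <- PriorTherapy -> Dosage
  P3: Severity <- Hospital -> PriorTherapy -> Dosage
  P4: Severity <- Hospital -> Dosage
The empty set is not sufficient: P1 (Severity <- Hospital <- Outcome -> PriorTherapy -> Dosage) has no collider blocking it and no conditioned non-collider, so it is open.
Try {Hospital}:
  P1: blocked at chain node Hospital ∈ conditioning set.
  P2: blocked at chain node Hospital ∈ conditioning set.
  P3: blocked at fork node Hospital ∈ conditioning set.
  P4: blocked at fork node Hospital ∈ conditioning set.
{Hospital} contains no descendant of Severity and blocks every backdoor path.
No other singleton works — e.g. {Outcome} leaves P3 open — so {Hospital} is the unique smallest valid adjustment set.

{Hospital}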